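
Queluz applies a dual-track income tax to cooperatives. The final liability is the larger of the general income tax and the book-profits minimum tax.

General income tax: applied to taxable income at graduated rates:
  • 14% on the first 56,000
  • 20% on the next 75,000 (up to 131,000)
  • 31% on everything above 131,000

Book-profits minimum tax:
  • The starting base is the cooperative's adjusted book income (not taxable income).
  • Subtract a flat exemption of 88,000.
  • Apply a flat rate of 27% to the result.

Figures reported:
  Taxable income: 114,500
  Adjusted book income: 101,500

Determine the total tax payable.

Book-profits minimum tax:
  Base (adjusted book income): 101,500
  Less exemption 88,000 → base 13,500
  13,500 × 27% = 3,645

General income tax:
  56,000 × 14% = 7,840
  58,500 × 20% = 11,700
  → 19,540

19,540 > 3,645, so the general income tax governs.

19,540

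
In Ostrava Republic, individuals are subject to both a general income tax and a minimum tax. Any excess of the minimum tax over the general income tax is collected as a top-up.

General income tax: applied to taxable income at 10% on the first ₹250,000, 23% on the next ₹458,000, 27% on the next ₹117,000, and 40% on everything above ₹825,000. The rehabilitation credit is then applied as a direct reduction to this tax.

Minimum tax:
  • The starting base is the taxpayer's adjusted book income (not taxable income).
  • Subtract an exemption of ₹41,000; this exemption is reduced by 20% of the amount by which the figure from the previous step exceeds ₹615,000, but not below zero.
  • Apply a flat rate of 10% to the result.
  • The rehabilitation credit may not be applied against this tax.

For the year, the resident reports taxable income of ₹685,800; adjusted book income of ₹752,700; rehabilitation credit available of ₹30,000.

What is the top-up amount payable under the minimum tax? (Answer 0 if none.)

₹0

Minimum tax:
  Base (adjusted book income): ₹752,700
  Exemption: ₹41,000 − 20% × (₹752,700 − ₹615,000) = ₹41,000 − ₹27,540 = ₹13,460
  Base: ₹752,700 − ₹13,460 = ₹739,240
  ₹739,240 × 10% = ₹73,924

General income tax:
  ₹250,000 × 10% = ₹25,000
  ₹435,800 × 23% = ₹100,234
  → ₹125,234
  Less rehabilitation credit ₹30,000 → ₹95,234

₹73,924 ≤ ₹95,234, so no add-on is due.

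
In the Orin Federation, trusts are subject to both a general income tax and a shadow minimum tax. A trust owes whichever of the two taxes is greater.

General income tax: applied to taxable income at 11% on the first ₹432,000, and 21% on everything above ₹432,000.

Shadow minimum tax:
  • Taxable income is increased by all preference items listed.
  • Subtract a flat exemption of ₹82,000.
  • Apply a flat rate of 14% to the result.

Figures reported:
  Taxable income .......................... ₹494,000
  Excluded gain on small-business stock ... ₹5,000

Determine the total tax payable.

Shadow minimum tax:
  Adjusted income: ₹494,000 + ₹5,000 = ₹499,000
  Less exemption ₹82,000 → base ₹417,000
  ₹417,000 × 14% = ₹58,380

General income tax:
  ₹432,000 × 11% = ₹47,520
  ₹62,000 × 21% = ₹13,020
  → ₹60,540

₹60,540 > ₹58,380, so the general income tax governs.

₹60,540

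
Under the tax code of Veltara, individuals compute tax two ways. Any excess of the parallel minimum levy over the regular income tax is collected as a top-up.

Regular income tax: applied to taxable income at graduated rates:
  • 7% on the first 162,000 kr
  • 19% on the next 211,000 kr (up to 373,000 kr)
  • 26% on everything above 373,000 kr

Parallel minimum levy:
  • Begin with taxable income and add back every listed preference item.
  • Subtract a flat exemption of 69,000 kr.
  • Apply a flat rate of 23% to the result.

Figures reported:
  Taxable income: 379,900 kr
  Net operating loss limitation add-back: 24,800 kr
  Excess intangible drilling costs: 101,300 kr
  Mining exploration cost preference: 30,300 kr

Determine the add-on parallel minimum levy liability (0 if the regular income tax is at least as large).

Parallel minimum levy:
  Adjusted income: 379,900 kr + 24,800 kr + 101,300 kr + 30,300 kr = 536,300 kr
  Less exemption 69,000 kr → base 467,300 kr
  467,300 kr × 23% = 107,479 kr

Regular income tax:
  162,000 kr × 7% = 11,340 kr
  211,000 kr × 19% = 40,090 kr
  6,900 kr × 26% = 1,794 kr
  → 53,224 kr

Excess of parallel minimum levy over regular income tax: 107,479 kr − 53,224 kr = 54,255 kr.

54,255 kr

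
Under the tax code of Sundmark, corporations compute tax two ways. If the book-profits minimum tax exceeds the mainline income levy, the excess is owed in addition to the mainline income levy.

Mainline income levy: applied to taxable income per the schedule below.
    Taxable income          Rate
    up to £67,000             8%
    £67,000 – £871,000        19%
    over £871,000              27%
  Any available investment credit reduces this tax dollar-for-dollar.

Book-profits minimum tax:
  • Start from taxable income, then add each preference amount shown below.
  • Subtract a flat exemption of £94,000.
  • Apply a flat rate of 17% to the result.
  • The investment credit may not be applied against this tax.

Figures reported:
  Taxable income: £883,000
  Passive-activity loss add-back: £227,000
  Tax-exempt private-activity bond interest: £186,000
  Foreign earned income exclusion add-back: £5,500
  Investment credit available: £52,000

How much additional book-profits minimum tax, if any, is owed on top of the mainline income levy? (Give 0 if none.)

Mainline income levy:
  £67,000 × 8% = £5,360
  £804,000 × 19% = £152,760
  £12,000 × 27% = £3,240
  → £161,360
  Less investment credit £52,000 → £109,360

Book-profits minimum tax:
  Adjusted income: £883,000 + £227,000 + £186,000 + £5,500 = £1,301,500
  Less exemption £94,000 → base £1,207,500
  £1,207,500 × 17% = £205,275

Excess of book-profits minimum tax over mainline income levy: £205,275 − £109,360 = £95,915.

£95,915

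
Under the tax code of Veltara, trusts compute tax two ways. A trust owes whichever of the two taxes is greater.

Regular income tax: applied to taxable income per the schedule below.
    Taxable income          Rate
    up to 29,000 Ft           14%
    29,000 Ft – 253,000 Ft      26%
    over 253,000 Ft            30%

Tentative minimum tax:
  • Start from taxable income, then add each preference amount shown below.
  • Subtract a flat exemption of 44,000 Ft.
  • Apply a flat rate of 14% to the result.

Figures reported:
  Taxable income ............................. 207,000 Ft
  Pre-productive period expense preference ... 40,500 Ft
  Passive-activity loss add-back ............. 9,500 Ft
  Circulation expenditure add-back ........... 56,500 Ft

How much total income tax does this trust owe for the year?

Tentative minimum tax:
  Adjusted income: 207,000 Ft + 40,500 Ft + 9,500 Ft + 56,500 Ft = 313,500 Ft
  Less exemption 44,000 Ft → base 269,500 Ft
  269,500 Ft × 14% = 37,730 Ft

Regular income tax:
  29,000 Ft × 14% = 4,060 Ft
  178,000 Ft × 26% = 46,280 Ft
  → 50,340 Ft

50,340 Ft > 37,730 Ft, so the regular income tax governs.

50,340 Ft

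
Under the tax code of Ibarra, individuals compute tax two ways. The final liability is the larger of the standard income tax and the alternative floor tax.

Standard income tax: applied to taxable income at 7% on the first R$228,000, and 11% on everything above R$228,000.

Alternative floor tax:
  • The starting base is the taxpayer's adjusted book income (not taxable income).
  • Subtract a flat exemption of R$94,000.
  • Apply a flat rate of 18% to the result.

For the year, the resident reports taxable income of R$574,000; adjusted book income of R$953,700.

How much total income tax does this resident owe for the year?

R$154,746

Alternative floor tax:
  Base (adjusted book income): R$953,700
  Less exemption R$94,000 → base R$859,700
  R$859,700 × 18% = R$154,746

Standard income tax:
  R$228,000 × 7% = R$15,960
  R$346,000 × 11% = R$38,060
  → R$54,020

R$154,746 > R$54,020, so the alternative floor tax is the binding amount.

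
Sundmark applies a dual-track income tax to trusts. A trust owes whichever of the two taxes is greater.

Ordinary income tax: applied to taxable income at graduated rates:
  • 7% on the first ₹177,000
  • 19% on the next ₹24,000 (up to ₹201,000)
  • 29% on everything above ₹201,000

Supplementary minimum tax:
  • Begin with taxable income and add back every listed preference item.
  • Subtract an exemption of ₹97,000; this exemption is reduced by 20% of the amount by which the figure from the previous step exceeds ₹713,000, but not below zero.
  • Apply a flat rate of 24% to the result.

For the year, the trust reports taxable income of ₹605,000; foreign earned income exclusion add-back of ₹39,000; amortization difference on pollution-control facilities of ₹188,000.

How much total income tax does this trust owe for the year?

Ordinary income tax:
  ₹177,000 × 7% = ₹12,390
  ₹24,000 × 19% = ₹4,560
  ₹404,000 × 29% = ₹117,160
  → ₹134,110

Supplementary minimum tax:
  Adjusted income: ₹605,000 + ₹39,000 + ₹188,000 = ₹832,000
  Exemption: ₹97,000 − 20% × (₹832,000 − ₹713,000) = ₹97,000 − ₹23,800 = ₹73,200
  Base: ₹832,000 − ₹73,200 = ₹758,800
  ₹758,800 × 24% = ₹182,112

₹182,112 > ₹134,110, so the supplementary minimum tax is the binding amount.

₹182,112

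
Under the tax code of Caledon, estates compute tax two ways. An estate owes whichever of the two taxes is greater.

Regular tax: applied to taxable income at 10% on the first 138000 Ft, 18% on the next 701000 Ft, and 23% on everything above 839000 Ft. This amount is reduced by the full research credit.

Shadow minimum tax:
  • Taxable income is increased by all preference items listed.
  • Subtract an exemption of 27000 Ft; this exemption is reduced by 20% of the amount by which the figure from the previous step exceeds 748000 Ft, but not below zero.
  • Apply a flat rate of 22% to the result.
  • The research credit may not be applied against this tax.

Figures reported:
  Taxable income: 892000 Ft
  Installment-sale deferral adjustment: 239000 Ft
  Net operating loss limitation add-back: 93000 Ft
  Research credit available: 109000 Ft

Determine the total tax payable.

269280 Ft

Shadow minimum tax:
  Adjusted income: 892000 Ft + 239000 Ft + 93000 Ft = 1224000 Ft
  Exemption: 20% × (1224000 Ft − 748000 Ft) = 95200 Ft ≥ 27000 Ft, so the exemption is fully phased out
  Base: 1224000 Ft − 0 Ft = 1224000 Ft
  1224000 Ft × 22% = 269280 Ft

Regular tax:
  138000 Ft × 10% = 13800 Ft
  701000 Ft × 18% = 126180 Ft
  53000 Ft × 23% = 12190 Ft
  → 152170 Ft
  Less research credit 109000 Ft → 43170 Ft

269280 Ft > 43170 Ft, so the shadow minimum tax is the binding amount.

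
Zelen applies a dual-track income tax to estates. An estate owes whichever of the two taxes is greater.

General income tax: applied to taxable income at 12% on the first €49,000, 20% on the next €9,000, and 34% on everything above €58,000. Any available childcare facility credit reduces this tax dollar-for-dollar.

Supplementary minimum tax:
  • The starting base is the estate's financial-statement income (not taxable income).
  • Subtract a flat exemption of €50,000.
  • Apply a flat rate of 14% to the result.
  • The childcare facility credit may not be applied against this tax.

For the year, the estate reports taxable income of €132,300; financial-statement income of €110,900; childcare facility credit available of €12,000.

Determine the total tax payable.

€20,942

Supplementary minimum tax:
  Base (financial-statement income): €110,900
  Less exemption €50,000 → base €60,900
  €60,900 × 14% = €8,526

General income tax:
  €49,000 × 12% = €5,880
  €9,000 × 20% = €1,800
  €74,300 × 34% = €25,262
  → €32,942
  Less childcare facility credit €12,000 → €20,942

€20,942 > €8,526, so the general income tax governs.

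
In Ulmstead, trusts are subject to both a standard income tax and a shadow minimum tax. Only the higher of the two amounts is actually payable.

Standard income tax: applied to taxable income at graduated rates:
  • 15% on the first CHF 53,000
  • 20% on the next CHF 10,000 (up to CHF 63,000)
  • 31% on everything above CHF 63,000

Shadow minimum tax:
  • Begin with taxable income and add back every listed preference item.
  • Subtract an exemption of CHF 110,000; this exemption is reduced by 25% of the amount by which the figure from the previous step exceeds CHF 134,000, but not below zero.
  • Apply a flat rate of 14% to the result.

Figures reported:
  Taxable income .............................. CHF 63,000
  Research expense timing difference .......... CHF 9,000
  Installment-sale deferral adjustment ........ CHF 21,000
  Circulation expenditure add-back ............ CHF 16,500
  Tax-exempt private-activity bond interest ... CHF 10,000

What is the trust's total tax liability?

CHF 9,950

Standard income tax:
  CHF 53,000 × 15% = CHF 7,950
  CHF 10,000 × 20% = CHF 2,000
  → CHF 9,950

Shadow minimum tax:
  Adjusted income: CHF 63,000 + CHF 9,000 + CHF 21,000 + CHF 16,500 + CHF 10,000 = CHF 119,500
  Exemption: CHF 119,500 ≤ CHF 134,000, so full CHF 110,000 applies
  Base: CHF 119,500 − CHF 110,000 = CHF 9,500
  CHF 9,500 × 14% = CHF 1,330

CHF 9,950 > CHF 1,330, so the standard income tax governs.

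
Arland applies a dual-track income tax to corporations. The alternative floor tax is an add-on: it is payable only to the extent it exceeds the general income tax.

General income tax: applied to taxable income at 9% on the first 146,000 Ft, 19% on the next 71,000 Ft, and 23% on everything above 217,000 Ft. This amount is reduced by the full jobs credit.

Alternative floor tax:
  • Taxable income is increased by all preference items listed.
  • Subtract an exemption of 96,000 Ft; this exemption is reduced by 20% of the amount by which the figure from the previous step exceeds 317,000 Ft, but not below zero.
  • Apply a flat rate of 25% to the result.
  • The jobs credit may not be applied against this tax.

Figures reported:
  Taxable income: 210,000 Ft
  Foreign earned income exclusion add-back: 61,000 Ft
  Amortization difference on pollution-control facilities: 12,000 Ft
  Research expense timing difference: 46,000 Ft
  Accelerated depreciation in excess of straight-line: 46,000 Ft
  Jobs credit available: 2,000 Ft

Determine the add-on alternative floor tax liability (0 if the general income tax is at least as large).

Alternative floor tax:
  Adjusted income: 210,000 Ft + 61,000 Ft + 12,000 Ft + 46,000 Ft + 46,000 Ft = 375,000 Ft
  Exemption: 96,000 Ft − 20% × (375,000 Ft − 317,000 Ft) = 96,000 Ft − 11,600 Ft = 84,400 Ft
  Base: 375,000 Ft − 84,400 Ft = 290,600 Ft
  290,600 Ft × 25% = 72,650 Ft

General income tax:
  146,000 Ft × 9% = 13,140 Ft
  64,000 Ft × 19% = 12,160 Ft
  → 25,300 Ft
  Less jobs credit 2,000 Ft → 23,300 Ft

Excess of alternative floor tax over general income tax: 72,650 Ft − 23,300 Ft = 49,350 Ft.

49,350 Ft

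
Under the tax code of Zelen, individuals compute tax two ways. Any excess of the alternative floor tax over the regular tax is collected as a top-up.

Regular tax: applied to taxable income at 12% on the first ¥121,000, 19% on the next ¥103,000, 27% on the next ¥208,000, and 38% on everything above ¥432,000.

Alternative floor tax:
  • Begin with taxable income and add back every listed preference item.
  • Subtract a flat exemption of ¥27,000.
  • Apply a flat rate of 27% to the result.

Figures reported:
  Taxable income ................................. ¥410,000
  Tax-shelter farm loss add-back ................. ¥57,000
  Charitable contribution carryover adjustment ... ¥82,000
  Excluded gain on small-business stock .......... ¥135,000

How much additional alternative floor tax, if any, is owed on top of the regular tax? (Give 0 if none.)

Alternative floor tax:
  Adjusted income: ¥410,000 + ¥57,000 + ¥82,000 + ¥135,000 = ¥684,000
  Less exemption ¥27,000 → base ¥657,000
  ¥657,000 × 27% = ¥177,390

Regular tax:
  ¥121,000 × 12% = ¥14,520
  ¥103,000 × 19% = ¥19,570
  ¥186,000 × 27% = ¥50,220
  → ¥84,310

Excess of alternative floor tax over regular tax: ¥177,390 − ¥84,310 = ¥93,080.

¥93,080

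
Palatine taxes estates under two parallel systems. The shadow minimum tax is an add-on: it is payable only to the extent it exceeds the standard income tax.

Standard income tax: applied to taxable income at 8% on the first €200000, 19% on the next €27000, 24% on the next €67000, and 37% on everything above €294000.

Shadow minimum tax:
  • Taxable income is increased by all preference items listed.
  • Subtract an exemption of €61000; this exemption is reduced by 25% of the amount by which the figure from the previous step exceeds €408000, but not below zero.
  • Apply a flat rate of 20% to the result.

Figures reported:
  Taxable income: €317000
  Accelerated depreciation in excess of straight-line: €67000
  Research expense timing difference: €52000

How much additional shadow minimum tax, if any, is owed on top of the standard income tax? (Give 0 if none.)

€30680

Shadow minimum tax:
  Adjusted income: €317000 + €67000 + €52000 = €436000
  Exemption: €61000 − 25% × (€436000 − €408000) = €61000 − €7000 = €54000
  Base: €436000 − €54000 = €382000
  €382000 × 20% = €76400

Standard income tax:
  €200000 × 8% = €16000
  €27000 × 19% = €5130
  €67000 × 24% = €16080
  €23000 × 37% = €8510
  → €45720

Excess of shadow minimum tax over standard income tax: €76400 − €45720 = €30680.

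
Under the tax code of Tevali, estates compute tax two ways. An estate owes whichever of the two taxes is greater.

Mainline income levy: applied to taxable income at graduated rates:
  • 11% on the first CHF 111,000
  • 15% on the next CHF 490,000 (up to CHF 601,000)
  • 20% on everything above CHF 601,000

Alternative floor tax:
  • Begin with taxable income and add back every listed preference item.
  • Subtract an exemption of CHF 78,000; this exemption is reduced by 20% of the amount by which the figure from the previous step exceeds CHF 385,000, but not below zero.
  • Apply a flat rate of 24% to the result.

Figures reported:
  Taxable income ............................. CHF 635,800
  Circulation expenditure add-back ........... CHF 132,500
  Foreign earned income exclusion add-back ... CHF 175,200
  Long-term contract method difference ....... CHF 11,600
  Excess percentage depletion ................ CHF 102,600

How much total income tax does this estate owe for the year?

CHF 253,848

Mainline income levy:
  CHF 111,000 × 11% = CHF 12,210
  CHF 490,000 × 15% = CHF 73,500
  CHF 34,800 × 20% = CHF 6,960
  → CHF 92,670

Alternative floor tax:
  Adjusted income: CHF 635,800 + CHF 132,500 + CHF 175,200 + CHF 11,600 + CHF 102,600 = CHF 1,057,700
  Exemption: 20% × (CHF 1,057,700 − CHF 385,000) = CHF 134,540 ≥ CHF 78,000, so the exemption is fully phased out
  Base: CHF 1,057,700 − CHF 0 = CHF 1,057,700
  CHF 1,057,700 × 24% = CHF 253,848

CHF 253,848 > CHF 92,670, so the alternative floor tax is the binding amount.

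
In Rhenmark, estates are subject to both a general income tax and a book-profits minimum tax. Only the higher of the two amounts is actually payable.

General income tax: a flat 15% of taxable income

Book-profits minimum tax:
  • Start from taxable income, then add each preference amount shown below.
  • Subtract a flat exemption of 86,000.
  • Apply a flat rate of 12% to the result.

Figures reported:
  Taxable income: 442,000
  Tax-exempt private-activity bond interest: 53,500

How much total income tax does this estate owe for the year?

66,300

General income tax:
  442,000 × 15% = 66,300

Book-profits minimum tax:
  Adjusted income: 442,000 + 53,500 = 495,500
  Less exemption 86,000 → base 409,500
  409,500 × 12% = 49,140

66,300 > 49,140, so the general income tax governs.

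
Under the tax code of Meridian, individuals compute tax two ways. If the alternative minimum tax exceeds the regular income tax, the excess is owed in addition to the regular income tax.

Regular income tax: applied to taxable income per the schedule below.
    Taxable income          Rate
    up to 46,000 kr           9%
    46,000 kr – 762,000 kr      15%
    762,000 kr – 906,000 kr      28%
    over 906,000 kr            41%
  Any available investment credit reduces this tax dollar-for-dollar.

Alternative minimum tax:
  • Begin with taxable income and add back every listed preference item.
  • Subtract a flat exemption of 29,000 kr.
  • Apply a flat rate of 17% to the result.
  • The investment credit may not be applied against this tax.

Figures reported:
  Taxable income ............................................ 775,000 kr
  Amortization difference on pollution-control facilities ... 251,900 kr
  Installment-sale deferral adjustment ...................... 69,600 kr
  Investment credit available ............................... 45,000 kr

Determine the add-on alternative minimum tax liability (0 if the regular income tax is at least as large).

Alternative minimum tax:
  Adjusted income: 775,000 kr + 251,900 kr + 69,600 kr = 1,096,500 kr
  Less exemption 29,000 kr → base 1,067,500 kr
  1,067,500 kr × 17% = 181,475 kr

Regular income tax:
  46,000 kr × 9% = 4,140 kr
  716,000 kr × 15% = 107,400 kr
  13,000 kr × 28% = 3,640 kr
  → 115,180 kr
  Less investment credit 45,000 kr → 70,180 kr

Excess of alternative minimum tax over regular income tax: 181,475 kr − 70,180 kr = 111,295 kr.

111,295 kr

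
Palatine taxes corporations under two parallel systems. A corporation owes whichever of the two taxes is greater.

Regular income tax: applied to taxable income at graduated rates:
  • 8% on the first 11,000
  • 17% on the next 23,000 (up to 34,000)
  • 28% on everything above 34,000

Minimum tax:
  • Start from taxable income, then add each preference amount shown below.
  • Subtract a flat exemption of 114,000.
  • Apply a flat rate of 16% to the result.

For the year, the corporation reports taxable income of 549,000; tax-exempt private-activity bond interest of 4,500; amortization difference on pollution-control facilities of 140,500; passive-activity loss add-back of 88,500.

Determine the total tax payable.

148,990

Minimum tax:
  Adjusted income: 549,000 + 4,500 + 140,500 + 88,500 = 782,500
  Less exemption 114,000 → base 668,500
  668,500 × 16% = 106,960

Regular income tax:
  11,000 × 8% = 880
  23,000 × 17% = 3,910
  515,000 × 28% = 144,200
  → 148,990

148,990 > 106,960, so the regular income tax governs.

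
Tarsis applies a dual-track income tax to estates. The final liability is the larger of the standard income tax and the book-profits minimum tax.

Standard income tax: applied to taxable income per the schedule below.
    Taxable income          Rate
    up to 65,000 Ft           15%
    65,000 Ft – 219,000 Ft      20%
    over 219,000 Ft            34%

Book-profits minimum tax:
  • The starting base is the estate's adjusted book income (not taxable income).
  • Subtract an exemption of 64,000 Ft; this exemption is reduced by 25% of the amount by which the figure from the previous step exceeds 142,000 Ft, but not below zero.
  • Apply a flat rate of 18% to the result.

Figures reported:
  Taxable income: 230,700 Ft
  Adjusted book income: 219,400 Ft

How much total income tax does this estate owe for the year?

Standard income tax:
  65,000 Ft × 15% = 9,750 Ft
  154,000 Ft × 20% = 30,800 Ft
  11,700 Ft × 34% = 3,978 Ft
  → 44,528 Ft

Book-profits minimum tax:
  Base (adjusted book income): 219,400 Ft
  Exemption: 64,000 Ft − 25% × (219,400 Ft − 142,000 Ft) = 64,000 Ft − 19,350 Ft = 44,650 Ft
  Base: 219,400 Ft − 44,650 Ft = 174,750 Ft
  174,750 Ft × 18% = 31,455 Ft

44,528 Ft > 31,455 Ft, so the standard income tax governs.

44,528 Ft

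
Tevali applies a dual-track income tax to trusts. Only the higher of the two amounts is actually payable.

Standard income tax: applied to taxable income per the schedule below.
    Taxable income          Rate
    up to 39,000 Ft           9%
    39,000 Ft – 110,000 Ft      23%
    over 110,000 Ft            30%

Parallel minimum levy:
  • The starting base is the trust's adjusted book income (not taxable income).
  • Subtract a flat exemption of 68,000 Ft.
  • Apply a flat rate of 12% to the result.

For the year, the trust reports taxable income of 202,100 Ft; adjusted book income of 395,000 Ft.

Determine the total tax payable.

Standard income tax:
  39,000 Ft × 9% = 3,510 Ft
  71,000 Ft × 23% = 16,330 Ft
  92,100 Ft × 30% = 27,630 Ft
  → 47,470 Ft

Parallel minimum levy:
  Base (adjusted book income): 395,000 Ft
  Less exemption 68,000 Ft → base 327,000 Ft
  327,000 Ft × 12% = 39,240 Ft

47,470 Ft > 39,240 Ft, so the standard income tax governs.

47,470 Ft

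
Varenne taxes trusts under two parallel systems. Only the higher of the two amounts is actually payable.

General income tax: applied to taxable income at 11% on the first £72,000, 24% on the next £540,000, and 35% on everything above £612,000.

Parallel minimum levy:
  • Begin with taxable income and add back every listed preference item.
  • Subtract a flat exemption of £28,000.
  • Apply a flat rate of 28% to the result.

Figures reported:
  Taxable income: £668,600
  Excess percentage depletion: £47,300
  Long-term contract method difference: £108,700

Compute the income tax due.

£223,048

General income tax:
  £72,000 × 11% = £7,920
  £540,000 × 24% = £129,600
  £56,600 × 35% = £19,810
  → £157,330

Parallel minimum levy:
  Adjusted income: £668,600 + £47,300 + £108,700 = £824,600
  Less exemption £28,000 → base £796,600
  £796,600 × 28% = £223,048

£223,048 > £157,330, so the parallel minimum levy is the binding amount.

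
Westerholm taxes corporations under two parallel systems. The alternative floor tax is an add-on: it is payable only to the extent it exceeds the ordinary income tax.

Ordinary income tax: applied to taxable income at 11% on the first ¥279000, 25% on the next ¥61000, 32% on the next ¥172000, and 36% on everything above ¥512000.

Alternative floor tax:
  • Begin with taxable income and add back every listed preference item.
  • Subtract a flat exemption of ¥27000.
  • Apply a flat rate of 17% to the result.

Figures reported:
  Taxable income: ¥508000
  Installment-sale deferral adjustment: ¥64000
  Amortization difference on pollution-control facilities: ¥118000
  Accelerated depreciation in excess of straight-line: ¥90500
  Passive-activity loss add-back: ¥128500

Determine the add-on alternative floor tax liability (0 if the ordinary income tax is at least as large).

Ordinary income tax:
  ¥279000 × 11% = ¥30690
  ¥61000 × 25% = ¥15250
  ¥168000 × 32% = ¥53760
  → ¥99700

Alternative floor tax:
  Adjusted income: ¥508000 + ¥64000 + ¥118000 + ¥90500 + ¥128500 = ¥909000
  Less exemption ¥27000 → base ¥882000
  ¥882000 × 17% = ¥149940

Excess of alternative floor tax over ordinary income tax: ¥149940 − ¥99700 = ¥50240.

¥50240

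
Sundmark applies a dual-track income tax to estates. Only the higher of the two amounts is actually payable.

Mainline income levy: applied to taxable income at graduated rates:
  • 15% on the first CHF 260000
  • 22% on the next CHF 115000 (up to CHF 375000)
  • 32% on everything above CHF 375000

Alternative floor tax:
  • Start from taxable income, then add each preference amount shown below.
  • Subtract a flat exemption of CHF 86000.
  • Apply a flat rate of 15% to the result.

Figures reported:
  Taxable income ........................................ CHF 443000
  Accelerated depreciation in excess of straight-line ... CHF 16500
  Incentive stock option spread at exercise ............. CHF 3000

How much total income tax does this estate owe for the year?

Alternative floor tax:
  Adjusted income: CHF 443000 + CHF 16500 + CHF 3000 = CHF 462500
  Less exemption CHF 86000 → base CHF 376500
  CHF 376500 × 15% = CHF 56475

Mainline income levy:
  CHF 260000 × 15% = CHF 39000
  CHF 115000 × 22% = CHF 25300
  CHF 68000 × 32% = CHF 21760
  → CHF 86060

CHF 86060 > CHF 56475, so the mainline income levy governs.

CHF 86060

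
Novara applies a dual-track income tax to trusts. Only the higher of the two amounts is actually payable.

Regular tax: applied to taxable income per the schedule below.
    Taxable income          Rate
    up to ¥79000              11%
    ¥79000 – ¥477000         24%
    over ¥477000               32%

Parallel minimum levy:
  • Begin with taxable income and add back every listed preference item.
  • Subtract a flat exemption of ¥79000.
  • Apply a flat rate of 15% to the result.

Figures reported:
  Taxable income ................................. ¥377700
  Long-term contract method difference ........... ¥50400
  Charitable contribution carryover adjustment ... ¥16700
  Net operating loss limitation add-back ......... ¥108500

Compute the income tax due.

¥80378

Parallel minimum levy:
  Adjusted income: ¥377700 + ¥50400 + ¥16700 + ¥108500 = ¥553300
  Less exemption ¥79000 → base ¥474300
  ¥474300 × 15% = ¥71145

Regular tax:
  ¥79000 × 11% = ¥8690
  ¥298700 × 24% = ¥71688
  → ¥80378

¥80378 > ¥71145, so the regular tax governs.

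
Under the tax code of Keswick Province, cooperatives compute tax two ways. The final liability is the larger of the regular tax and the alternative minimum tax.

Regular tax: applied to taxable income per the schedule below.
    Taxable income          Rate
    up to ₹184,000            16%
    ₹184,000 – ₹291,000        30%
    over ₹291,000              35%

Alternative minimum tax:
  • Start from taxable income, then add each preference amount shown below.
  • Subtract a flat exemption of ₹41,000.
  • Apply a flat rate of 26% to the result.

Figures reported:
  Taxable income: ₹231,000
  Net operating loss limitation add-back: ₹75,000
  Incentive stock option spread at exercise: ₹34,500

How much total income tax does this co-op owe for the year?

Alternative minimum tax:
  Adjusted income: ₹231,000 + ₹75,000 + ₹34,500 = ₹340,500
  Less exemption ₹41,000 → base ₹299,500
  ₹299,500 × 26% = ₹77,870

Regular tax:
  ₹184,000 × 16% = ₹29,440
  ₹47,000 × 30% = ₹14,100
  → ₹43,540

₹77,870 > ₹43,540, so the alternative minimum tax is the binding amount.

₹77,870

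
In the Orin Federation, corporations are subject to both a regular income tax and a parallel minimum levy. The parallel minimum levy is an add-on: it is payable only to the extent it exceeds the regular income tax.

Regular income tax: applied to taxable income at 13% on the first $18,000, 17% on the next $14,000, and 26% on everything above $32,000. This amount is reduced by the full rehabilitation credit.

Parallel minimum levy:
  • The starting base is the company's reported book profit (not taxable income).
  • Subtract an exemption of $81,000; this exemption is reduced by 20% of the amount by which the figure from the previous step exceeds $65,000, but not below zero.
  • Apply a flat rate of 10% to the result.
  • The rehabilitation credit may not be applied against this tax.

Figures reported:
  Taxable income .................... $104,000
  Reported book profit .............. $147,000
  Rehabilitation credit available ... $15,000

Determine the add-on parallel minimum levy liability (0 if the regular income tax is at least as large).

Parallel minimum levy:
  Base (reported book profit): $147,000
  Exemption: $81,000 − 20% × ($147,000 − $65,000) = $81,000 − $16,400 = $64,600
  Base: $147,000 − $64,600 = $82,400
  $82,400 × 10% = $8,240

Regular income tax:
  $18,000 × 13% = $2,340
  $14,000 × 17% = $2,380
  $72,000 × 26% = $18,720
  → $23,440
  Less rehabilitation credit $15,000 → $8,440

$8,240 ≤ $8,440, so no add-on is due.

$0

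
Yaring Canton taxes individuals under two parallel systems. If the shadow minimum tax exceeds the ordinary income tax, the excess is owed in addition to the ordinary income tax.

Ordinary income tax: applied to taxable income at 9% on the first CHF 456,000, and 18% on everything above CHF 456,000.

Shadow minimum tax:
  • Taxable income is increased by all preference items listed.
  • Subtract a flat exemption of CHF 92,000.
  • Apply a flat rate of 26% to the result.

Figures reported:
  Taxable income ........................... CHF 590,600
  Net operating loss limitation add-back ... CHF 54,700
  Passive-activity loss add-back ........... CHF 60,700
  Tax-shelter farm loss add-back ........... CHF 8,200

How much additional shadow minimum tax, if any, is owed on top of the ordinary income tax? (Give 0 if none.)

Shadow minimum tax:
  Adjusted income: CHF 590,600 + CHF 54,700 + CHF 60,700 + CHF 8,200 = CHF 714,200
  Less exemption CHF 92,000 → base CHF 622,200
  CHF 622,200 × 26% = CHF 161,772

Ordinary income tax:
  CHF 456,000 × 9% = CHF 41,040
  CHF 134,600 × 18% = CHF 24,228
  → CHF 65,268

Excess of shadow minimum tax over ordinary income tax: CHF 161,772 − CHF 65,268 = CHF 96,504.

CHF 96,504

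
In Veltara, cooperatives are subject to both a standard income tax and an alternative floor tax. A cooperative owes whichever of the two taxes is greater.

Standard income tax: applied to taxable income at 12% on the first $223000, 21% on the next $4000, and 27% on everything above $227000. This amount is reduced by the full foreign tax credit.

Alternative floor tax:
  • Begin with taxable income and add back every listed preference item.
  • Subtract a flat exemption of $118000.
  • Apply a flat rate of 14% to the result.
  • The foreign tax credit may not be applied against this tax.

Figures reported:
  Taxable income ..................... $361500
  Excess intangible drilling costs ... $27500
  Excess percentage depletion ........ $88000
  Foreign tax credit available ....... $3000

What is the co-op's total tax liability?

Standard income tax:
  $223000 × 12% = $26760
  $4000 × 21% = $840
  $134500 × 27% = $36315
  → $63915
  Less foreign tax credit $3000 → $60915

Alternative floor tax:
  Adjusted income: $361500 + $27500 + $88000 = $477000
  Less exemption $118000 → base $359000
  $359000 × 14% = $50260

$60915 > $50260, so the standard income tax governs.

$60915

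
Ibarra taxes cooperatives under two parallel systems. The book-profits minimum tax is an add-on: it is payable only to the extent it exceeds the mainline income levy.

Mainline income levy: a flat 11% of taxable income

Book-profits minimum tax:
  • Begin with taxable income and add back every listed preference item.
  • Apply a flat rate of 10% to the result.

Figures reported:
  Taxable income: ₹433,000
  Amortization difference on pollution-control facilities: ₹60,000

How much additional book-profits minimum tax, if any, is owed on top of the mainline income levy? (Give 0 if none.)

₹1,670

Mainline income levy:
  ₹433,000 × 11% = ₹47,630

Book-profits minimum tax:
  Adjusted income: ₹433,000 + ₹60,000 = ₹493,000
  ₹493,000 × 10% = ₹49,300

Excess of book-profits minimum tax over mainline income levy: ₹49,300 − ₹47,630 = ₹1,670.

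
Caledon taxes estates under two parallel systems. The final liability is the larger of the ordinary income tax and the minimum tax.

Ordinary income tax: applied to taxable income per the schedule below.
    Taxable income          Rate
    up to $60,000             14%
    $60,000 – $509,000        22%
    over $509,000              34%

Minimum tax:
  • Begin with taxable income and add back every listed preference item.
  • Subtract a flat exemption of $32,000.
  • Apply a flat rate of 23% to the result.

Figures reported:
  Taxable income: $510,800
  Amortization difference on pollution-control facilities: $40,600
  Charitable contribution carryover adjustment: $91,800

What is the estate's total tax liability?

$140,576

Ordinary income tax:
  $60,000 × 14% = $8,400
  $449,000 × 22% = $98,780
  $1,800 × 34% = $612
  → $107,792

Minimum tax:
  Adjusted income: $510,800 + $40,600 + $91,800 = $643,200
  Less exemption $32,000 → base $611,200
  $611,200 × 23% = $140,576

$140,576 > $107,792, so the minimum tax is the binding amount.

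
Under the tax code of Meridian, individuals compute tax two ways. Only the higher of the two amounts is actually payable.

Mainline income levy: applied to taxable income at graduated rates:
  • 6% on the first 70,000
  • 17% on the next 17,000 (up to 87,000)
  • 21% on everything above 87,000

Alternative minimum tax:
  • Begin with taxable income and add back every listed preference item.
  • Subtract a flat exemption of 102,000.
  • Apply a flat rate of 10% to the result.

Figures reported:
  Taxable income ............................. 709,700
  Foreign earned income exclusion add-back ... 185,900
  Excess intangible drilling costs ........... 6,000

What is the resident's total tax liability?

Alternative minimum tax:
  Adjusted income: 709,700 + 185,900 + 6,000 = 901,600
  Less exemption 102,000 → base 799,600
  799,600 × 10% = 79,960

Mainline income levy:
  70,000 × 6% = 4,200
  17,000 × 17% = 2,890
  622,700 × 21% = 130,767
  → 137,857

137,857 > 79,960, so the mainline income levy governs.

137,857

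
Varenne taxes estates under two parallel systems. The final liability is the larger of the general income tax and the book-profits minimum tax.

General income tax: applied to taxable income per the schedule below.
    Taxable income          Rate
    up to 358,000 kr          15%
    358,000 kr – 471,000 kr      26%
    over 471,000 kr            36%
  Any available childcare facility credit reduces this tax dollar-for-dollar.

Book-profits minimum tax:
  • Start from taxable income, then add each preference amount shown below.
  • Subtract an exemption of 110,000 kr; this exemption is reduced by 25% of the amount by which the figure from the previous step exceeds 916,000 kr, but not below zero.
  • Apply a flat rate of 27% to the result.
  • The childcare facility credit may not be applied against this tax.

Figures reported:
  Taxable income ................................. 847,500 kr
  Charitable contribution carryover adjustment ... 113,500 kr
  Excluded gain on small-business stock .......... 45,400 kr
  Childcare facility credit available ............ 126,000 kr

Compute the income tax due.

General income tax:
  358,000 kr × 15% = 53,700 kr
  113,000 kr × 26% = 29,380 kr
  376,500 kr × 36% = 135,540 kr
  → 218,620 kr
  Less childcare facility credit 126,000 kr → 92,620 kr

Book-profits minimum tax:
  Adjusted income: 847,500 kr + 113,500 kr + 45,400 kr = 1,006,400 kr
  Exemption: 110,000 kr − 25% × (1,006,400 kr − 916,000 kr) = 110,000 kr − 22,600 kr = 87,400 kr
  Base: 1,006,400 kr − 87,400 kr = 919,000 kr
  919,000 kr × 27% = 248,130 kr

248,130 kr > 92,620 kr, so the book-profits minimum tax is the binding amount.

248,130 kr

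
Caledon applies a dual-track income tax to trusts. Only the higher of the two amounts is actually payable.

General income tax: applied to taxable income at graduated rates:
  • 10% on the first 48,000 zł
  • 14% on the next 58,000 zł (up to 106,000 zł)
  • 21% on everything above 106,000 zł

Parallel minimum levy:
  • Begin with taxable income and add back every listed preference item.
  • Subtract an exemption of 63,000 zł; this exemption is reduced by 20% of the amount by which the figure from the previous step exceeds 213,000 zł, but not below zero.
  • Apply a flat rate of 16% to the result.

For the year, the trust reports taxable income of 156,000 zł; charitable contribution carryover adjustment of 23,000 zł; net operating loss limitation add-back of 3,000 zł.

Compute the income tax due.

23,420 zł

General income tax:
  48,000 zł × 10% = 4,800 zł
  58,000 zł × 14% = 8,120 zł
  50,000 zł × 21% = 10,500 zł
  → 23,420 zł

Parallel minimum levy:
  Adjusted income: 156,000 zł + 23,000 zł + 3,000 zł = 182,000 zł
  Exemption: 182,000 zł ≤ 213,000 zł, so full 63,000 zł applies
  Base: 182,000 zł − 63,000 zł = 119,000 zł
  119,000 zł × 16% = 19,040 zł

23,420 zł > 19,040 zł, so the general income tax governs.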